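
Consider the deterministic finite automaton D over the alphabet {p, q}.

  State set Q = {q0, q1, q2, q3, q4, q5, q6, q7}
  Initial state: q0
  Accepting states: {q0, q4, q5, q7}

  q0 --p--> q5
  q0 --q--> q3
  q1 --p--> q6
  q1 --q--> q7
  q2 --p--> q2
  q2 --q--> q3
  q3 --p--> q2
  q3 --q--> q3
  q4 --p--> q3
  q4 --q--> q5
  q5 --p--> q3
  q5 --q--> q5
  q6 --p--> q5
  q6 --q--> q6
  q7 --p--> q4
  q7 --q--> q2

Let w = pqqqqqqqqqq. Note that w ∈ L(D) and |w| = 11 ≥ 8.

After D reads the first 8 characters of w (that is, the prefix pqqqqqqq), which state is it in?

q5

State sequence: q0 -p-> q5 -q-> q5 -q-> q5 -q-> q5 -q-> q5 -q-> q5 -q-> q5 -q-> q5

After reading 8 characters, D is in state q5.
(This kind of state-tracing is the core of the pumping-lemma construction: with 8 states, pigeonhole forces a repeat within the first 8 steps.)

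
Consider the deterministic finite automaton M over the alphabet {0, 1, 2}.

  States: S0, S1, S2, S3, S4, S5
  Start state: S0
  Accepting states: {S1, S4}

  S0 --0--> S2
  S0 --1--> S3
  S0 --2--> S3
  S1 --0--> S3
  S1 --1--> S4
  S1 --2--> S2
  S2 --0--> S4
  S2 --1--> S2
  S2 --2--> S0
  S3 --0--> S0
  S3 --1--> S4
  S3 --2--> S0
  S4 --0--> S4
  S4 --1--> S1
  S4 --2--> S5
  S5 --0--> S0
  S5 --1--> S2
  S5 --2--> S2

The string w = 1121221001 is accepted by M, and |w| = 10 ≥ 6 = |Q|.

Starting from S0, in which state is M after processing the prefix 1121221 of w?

S4

State sequence: S0 -1-> S3 -1-> S4 -2-> S5 -1-> S2 -2-> S0 -2-> S3 -1-> S4

After reading 7 characters, M is in state S4.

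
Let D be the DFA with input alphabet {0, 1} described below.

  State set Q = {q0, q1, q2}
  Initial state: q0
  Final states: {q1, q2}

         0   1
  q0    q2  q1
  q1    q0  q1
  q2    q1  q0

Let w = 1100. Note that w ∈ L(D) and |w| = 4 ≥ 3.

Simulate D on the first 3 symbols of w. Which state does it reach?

q0

State sequence: q0 -1-> q1 -1-> q1 -0-> q0

After reading 3 characters, D is in state q0.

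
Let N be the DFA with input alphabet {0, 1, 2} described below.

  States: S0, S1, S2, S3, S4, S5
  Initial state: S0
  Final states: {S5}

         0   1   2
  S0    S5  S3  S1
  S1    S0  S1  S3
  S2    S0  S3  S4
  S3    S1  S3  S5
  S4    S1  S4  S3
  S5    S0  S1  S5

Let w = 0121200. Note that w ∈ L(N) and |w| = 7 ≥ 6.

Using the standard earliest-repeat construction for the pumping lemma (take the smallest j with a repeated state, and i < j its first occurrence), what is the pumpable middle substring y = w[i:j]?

1

Run of N on w = 0 1 2 1 2 0 0:
  step 0: S0  (start)
  step 1: S5  (read 0: S0→S5)
  step 2: S1  (read 1: S5→S1)
  step 3: S3  (read 2: S1→S3)
  step 4: S3  (read 1: S3→S3)   ← first repeat (S3 seen earlier)
  step 5: S5  (read 2: S3→S5)
  step 6: S0  (read 0: S5→S0)
  step 7: S5  (read 0: S0→S5)

So i = 3, j = 4, giving x = w[0:3] = 012, y = w[3:4] = 1, z = w[4:7] = 200.
Check: |xy| = 4 ≤ 6 and |y| = 1 ≥ 1. Reading y takes N from S3 back to S3, so every xyⁱz is accepted.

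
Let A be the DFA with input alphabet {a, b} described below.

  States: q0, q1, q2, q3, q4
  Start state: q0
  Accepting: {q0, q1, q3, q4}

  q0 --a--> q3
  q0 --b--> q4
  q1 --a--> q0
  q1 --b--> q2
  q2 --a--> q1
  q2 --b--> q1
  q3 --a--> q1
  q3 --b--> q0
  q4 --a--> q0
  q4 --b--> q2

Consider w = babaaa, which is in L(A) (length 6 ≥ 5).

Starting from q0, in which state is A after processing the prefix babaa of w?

Run of A on the first 5 characters of w = b a b a a:
  step 0: q0  (start)
  step 1: q4  (read b: q0→q4)
  step 2: q0  (read a: q4→q0)
  step 3: q4  (read b: q0→q4)
  step 4: q0  (read a: q4→q0)
  step 5: q3  (read a: q0→q3)

After reading 5 characters, A is in state q3.
(This kind of state-tracing is the core of the pumping-lemma construction: with 5 states, pigeonhole forces a repeat within the first 5 steps.)

q3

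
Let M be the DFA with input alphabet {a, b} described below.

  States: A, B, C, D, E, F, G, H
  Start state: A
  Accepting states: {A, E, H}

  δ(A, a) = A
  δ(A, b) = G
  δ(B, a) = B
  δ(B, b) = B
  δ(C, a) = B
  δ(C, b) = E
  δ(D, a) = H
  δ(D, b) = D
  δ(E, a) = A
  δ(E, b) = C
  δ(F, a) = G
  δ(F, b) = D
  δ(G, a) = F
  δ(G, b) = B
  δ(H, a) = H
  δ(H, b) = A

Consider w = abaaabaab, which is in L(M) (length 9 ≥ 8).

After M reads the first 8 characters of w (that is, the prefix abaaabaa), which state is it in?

H

Run of M on the first 8 characters of w = a b a a a b a a:
  step 0: A  (start)
  step 1: A  (read a: A→A)
  step 2: G  (read b: A→G)
  step 3: F  (read a: G→F)
  step 4: G  (read a: F→G)
  step 5: F  (read a: G→F)
  step 6: D  (read b: F→D)
  step 7: H  (read a: D→H)
  step 8: H  (read a: H→H)

After reading 8 characters, M is in state H.
(This kind of state-tracing is the core of the pumping-lemma construction: with 8 states, pigeonhole forces a repeat within the first 8 steps.)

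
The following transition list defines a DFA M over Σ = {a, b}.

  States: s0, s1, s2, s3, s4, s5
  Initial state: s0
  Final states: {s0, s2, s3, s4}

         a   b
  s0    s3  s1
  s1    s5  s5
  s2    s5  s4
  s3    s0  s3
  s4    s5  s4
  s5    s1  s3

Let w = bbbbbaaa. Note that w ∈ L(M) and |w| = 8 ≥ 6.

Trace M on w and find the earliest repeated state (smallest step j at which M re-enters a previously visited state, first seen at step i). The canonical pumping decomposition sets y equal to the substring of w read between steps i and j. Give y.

State sequence: s0 -b-> s1 -b-> s5 -b-> s3 -b-> s3 -b-> s3 -a-> s0 -a-> s3 -a-> s0
First repeat at step 4: s3 was already visited.

So i = 3, j = 4, giving x = w[0:3] = bbb, y = w[3:4] = b, z = w[4:8] = baaa.
Check: |xy| = 4 ≤ 6 and |y| = 1 ≥ 1. Reading y takes M from s3 back to s3, so every xyⁱz is accepted.
Since M has 6 states, any run of length ≥ 6 visits 6+1 states, so by pigeonhole some state repeats within the first 6 steps — that repeat gives the pumpable loop.

b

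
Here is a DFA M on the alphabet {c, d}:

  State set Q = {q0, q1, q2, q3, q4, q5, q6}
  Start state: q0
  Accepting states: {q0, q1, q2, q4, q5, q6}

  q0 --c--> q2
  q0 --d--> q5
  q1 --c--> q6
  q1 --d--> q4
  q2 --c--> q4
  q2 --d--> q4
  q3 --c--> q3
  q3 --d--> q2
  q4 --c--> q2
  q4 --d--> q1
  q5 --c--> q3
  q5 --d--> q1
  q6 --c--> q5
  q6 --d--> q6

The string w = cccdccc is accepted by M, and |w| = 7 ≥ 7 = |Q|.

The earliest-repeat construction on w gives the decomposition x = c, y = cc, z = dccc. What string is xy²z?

xy^2z = c·cc·cc·dccc = cccccdccc.
Reading y = cc takes M from q2 back to q2, so after x·y·y the machine is still in q2, and z then leads to the accepting state q2. Hence cccccdccc ∈ L(M).

cccccdccc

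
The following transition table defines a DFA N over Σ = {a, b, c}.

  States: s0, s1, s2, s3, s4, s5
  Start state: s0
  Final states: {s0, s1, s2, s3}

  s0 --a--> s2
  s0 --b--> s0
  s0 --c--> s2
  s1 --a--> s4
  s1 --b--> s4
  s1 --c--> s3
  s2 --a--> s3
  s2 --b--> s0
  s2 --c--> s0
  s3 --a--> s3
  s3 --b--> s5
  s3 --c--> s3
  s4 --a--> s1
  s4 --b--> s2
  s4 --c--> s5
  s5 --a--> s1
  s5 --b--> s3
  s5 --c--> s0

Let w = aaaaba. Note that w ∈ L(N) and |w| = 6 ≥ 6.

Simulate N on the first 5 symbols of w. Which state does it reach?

Run of N on the first 5 characters of w = a a a a b:
  step 0: s0  (start)
  step 1: s2  (read a: s0→s2)
  step 2: s3  (read a: s2→s3)
  step 3: s3  (read a: s3→s3)
  step 4: s3  (read a: s3→s3)
  step 5: s5  (read b: s3→s5)

After reading 5 characters, N is in state s5.
(This kind of state-tracing is the core of the pumping-lemma construction: with 6 states, pigeonhole forces a repeat within the first 6 steps.)

s5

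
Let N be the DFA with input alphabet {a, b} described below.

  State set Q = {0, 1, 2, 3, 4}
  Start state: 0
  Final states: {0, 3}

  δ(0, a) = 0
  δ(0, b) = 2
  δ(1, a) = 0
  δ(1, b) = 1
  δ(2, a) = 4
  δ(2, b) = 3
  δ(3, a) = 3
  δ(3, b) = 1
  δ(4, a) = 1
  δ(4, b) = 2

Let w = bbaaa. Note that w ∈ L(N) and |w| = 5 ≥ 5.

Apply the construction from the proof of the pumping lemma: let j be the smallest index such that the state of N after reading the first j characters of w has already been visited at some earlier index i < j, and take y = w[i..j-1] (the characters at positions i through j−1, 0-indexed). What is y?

a

Run of N on w = b b a a a:
  step 0: 0  (start)
  step 1: 2  (read b: 0→2)
  step 2: 3  (read b: 2→3)
  step 3: 3  (read a: 3→3)   ← first repeat (3 seen earlier)
  step 4: 3  (read a: 3→3)
  step 5: 3  (read a: 3→3)

So i = 2, j = 3, giving x = w[0:2] = bb, y = w[2:3] = a, z = w[3:5] = aa.
Check: |xy| = 3 ≤ 5 and |y| = 1 ≥ 1. Reading y takes N from 3 back to 3, so every xyⁱz is accepted.
Since N has 5 states, any run of length ≥ 5 visits 5+1 states, so by pigeonhole some state repeats within the first 5 steps — that repeat gives the pumpable loop.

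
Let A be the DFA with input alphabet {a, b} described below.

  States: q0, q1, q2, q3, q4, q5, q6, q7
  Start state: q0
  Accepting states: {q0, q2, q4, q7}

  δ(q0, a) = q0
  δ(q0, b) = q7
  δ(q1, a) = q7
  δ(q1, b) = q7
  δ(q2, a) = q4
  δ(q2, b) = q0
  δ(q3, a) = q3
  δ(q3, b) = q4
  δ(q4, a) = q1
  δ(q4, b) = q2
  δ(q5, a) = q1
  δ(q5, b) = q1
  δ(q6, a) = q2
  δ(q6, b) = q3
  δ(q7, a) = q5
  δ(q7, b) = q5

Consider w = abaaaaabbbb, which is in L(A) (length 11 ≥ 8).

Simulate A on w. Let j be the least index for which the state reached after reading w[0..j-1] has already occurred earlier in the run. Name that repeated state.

q0

State sequence: q0 -a-> q0 -b-> q7 -a-> q5 -a-> q1 -a-> q7 -a-> q5 -a-> q1 -b-> q7 -b-> q5 -b-> q1 -b-> q7
First repeat at step 1: q0 was already visited.

The earliest repeat is at step j = 1: A is in q0, which it already visited at step i = 0.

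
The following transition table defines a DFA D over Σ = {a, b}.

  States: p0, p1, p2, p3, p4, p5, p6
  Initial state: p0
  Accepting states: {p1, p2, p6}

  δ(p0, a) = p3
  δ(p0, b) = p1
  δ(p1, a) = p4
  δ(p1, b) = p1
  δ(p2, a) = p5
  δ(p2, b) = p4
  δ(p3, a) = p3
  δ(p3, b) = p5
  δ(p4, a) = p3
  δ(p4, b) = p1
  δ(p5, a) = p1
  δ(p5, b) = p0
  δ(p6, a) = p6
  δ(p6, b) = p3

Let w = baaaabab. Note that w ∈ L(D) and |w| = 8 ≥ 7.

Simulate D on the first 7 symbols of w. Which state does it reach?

State sequence: p0 -b-> p1 -a-> p4 -a-> p3 -a-> p3 -a-> p3 -b-> p5 -a-> p1

After reading 7 characters, D is in state p1.

p1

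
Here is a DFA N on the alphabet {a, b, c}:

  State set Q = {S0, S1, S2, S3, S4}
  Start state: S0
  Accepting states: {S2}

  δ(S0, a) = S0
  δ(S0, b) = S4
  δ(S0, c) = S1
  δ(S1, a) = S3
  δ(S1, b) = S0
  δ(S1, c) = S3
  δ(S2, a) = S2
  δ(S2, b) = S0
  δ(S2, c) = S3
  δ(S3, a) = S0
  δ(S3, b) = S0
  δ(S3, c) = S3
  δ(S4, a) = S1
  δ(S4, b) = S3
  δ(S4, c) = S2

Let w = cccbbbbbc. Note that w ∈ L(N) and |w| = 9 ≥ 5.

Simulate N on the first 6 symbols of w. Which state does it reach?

S3

State sequence: S0 -c-> S1 -c-> S3 -c-> S3 -b-> S0 -b-> S4 -b-> S3

After reading 6 characters, N is in state S3.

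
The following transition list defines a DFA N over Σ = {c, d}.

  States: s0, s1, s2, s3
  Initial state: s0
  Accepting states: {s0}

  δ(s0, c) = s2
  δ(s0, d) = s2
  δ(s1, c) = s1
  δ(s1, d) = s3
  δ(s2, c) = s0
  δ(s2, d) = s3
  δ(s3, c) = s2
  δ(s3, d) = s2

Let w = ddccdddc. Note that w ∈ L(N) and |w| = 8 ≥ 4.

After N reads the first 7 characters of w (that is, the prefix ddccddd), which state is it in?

State sequence: s0 -d-> s2 -d-> s3 -c-> s2 -c-> s0 -d-> s2 -d-> s3 -d-> s2

After reading 7 characters, N is in state s2.

s2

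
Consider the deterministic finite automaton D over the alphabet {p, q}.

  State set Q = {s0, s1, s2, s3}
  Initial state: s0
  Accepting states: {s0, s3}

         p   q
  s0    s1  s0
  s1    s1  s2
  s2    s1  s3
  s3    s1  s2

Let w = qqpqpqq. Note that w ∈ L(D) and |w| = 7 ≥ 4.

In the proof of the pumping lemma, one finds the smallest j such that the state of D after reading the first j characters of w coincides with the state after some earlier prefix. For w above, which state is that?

Run of D on w = q q p q p q q:
  step 0: s0  (start)
  step 1: s0  (read q: s0→s0)   ← first repeat (s0 seen earlier)
  step 2: s0  (read q: s0→s0)
  step 3: s1  (read p: s0→s1)
  step 4: s2  (read q: s1→s2)
  step 5: s1  (read p: s2→s1)
  step 6: s2  (read q: s1→s2)
  step 7: s3  (read q: s2→s3)

The earliest repeat is at step j = 1: D is in s0, which it already visited at step i = 0.
The DFA has 4 states, so the proof of the pumping lemma guarantees a repeated state among the first 4+1 visited; the segment between the two visits is the pumpable y.

s0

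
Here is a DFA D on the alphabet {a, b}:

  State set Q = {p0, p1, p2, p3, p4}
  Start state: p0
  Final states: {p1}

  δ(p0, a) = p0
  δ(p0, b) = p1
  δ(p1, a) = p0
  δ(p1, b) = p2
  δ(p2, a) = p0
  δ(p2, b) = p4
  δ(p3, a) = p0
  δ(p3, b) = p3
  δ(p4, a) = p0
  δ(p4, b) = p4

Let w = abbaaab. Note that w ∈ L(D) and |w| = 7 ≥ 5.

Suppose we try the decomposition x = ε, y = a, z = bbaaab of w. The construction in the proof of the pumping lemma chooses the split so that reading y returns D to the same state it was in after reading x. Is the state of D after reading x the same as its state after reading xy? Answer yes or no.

yes

Run of D on the first 1 characters of w = a:
  step 0: p0  (start)
  step 1: p0  (read a: p0→p0)

After x (step 0): p0. After xy (step 1): p0.
They match, so y = a drives D around a cycle from p0 back to itself; pumping y any number of times keeps D in p0 before reading z, and xyⁱz ∈ L(D) for every i ≥ 0.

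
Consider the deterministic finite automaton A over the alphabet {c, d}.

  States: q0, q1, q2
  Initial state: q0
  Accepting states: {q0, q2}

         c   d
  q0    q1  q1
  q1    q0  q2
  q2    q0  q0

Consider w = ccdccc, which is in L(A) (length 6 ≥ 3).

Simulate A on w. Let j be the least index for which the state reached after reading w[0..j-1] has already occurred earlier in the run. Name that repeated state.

q0

Run of A on w = c c d c c c:
  step 0: q0  (start)
  step 1: q1  (read c: q0→q1)
  step 2: q0  (read c: q1→q0)   ← first repeat (q0 seen earlier)
  step 3: q1  (read d: q0→q1)
  step 4: q0  (read c: q1→q0)
  step 5: q1  (read c: q0→q1)
  step 6: q0  (read c: q1→q0)

The earliest repeat is at step j = 2: A is in q0, which it already visited at step i = 0.
With |Q| = 3, pigeonhole forces a state repeat no later than step 3; the substring read between the first and second visits to that state can be pumped.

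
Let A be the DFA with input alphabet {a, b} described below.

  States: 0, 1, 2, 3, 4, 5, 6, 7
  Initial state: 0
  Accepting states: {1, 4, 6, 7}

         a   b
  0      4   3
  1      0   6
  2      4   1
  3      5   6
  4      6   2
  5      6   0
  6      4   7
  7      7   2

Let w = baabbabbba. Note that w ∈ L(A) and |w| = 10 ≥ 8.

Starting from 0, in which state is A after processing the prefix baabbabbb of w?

Run of A on the first 9 characters of w = b a a b b a b b b:
  step 0: 0  (start)
  step 1: 3  (read b: 0→3)
  step 2: 5  (read a: 3→5)
  step 3: 6  (read a: 5→6)
  step 4: 7  (read b: 6→7)
  step 5: 2  (read b: 7→2)
  step 6: 4  (read a: 2→4)
  step 7: 2  (read b: 4→2)
  step 8: 1  (read b: 2→1)
  step 9: 6  (read b: 1→6)

After reading 9 characters, A is in state 6.
(This kind of state-tracing is the core of the pumping-lemma construction: with 8 states, pigeonhole forces a repeat within the first 8 steps.)

6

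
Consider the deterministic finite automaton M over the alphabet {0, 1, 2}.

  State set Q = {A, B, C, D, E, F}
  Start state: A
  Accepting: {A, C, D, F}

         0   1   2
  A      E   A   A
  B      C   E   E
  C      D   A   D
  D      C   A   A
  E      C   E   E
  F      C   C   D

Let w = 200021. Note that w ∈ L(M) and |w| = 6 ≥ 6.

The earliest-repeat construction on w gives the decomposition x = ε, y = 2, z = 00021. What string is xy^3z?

22200021

xy^3z = ε·2·2·2·00021 = 22200021.
Reading y = 2 takes M from A back to A, so after x·y·y·y the machine is still in A, and z then leads to the accepting state A. Hence 22200021 ∈ L(M).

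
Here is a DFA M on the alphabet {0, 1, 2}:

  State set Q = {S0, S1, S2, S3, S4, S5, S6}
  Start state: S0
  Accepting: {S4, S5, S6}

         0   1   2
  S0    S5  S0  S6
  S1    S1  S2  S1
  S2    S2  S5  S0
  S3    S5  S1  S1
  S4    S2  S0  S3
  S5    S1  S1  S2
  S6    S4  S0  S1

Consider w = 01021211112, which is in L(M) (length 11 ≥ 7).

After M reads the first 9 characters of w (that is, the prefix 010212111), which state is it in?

S0

Run of M on the first 9 characters of w = 0 1 0 2 1 2 1 1 1:
  step 0: S0  (start)
  step 1: S5  (read 0: S0→S5)
  step 2: S1  (read 1: S5→S1)
  step 3: S1  (read 0: S1→S1)
  step 4: S1  (read 2: S1→S1)
  step 5: S2  (read 1: S1→S2)
  step 6: S0  (read 2: S2→S0)
  step 7: S0  (read 1: S0→S0)
  step 8: S0  (read 1: S0→S0)
  step 9: S0  (read 1: S0→S0)

After reading 9 characters, M is in state S0.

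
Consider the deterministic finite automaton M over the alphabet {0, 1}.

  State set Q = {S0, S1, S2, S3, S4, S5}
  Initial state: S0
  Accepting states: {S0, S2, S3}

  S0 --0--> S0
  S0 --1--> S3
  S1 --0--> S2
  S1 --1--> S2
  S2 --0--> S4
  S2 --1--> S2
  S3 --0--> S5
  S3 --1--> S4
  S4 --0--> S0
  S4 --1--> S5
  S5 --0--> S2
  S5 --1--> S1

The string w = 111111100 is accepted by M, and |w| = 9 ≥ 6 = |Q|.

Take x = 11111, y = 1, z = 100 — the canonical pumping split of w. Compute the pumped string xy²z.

xy^2z = 11111·1·1·100 = 1111111100.
Reading y = 1 takes M from S2 back to S2, so after x·y·y the machine is still in S2, and z then leads to the accepting state S0. Hence 1111111100 ∈ L(M).

1111111100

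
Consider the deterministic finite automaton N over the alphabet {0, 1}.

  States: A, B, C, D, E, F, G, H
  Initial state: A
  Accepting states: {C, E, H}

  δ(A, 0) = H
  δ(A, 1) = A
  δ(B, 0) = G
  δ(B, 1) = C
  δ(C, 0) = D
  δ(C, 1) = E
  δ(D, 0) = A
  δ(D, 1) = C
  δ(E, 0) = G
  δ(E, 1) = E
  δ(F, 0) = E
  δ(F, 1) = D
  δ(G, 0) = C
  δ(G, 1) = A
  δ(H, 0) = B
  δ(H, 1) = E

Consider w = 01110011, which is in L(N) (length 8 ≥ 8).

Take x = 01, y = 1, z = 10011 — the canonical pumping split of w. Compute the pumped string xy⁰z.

xy⁰z = xz = 01·10011 = 0110011.
Reading y = 1 takes N from E back to E, so after x the machine is still in E, and z then leads to the accepting state E. Hence 0110011 ∈ L(N).

0110011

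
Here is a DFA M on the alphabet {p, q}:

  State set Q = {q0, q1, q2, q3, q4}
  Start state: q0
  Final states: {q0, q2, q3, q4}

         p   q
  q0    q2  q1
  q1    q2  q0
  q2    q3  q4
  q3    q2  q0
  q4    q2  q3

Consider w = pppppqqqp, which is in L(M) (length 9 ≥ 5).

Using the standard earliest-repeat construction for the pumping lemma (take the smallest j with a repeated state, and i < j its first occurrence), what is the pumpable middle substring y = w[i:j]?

State sequence: q0 -p-> q2 -p-> q3 -p-> q2 -p-> q3 -p-> q2 -q-> q4 -q-> q3 -q-> q0 -p-> q2
First repeat at step 3: q2 was already visited.

So i = 1, j = 3, giving x = w[0:1] = p, y = w[1:3] = pp, z = w[3:9] = ppqqqp.
Check: |xy| = 3 ≤ 5 and |y| = 2 ≥ 1. Reading y takes M from q2 back to q2, so every xyⁱz is accepted.
The DFA has 5 states, so the proof of the pumping lemma guarantees a repeated state among the first 5+1 visited; the segment between the two visits is the pumpable y.

pp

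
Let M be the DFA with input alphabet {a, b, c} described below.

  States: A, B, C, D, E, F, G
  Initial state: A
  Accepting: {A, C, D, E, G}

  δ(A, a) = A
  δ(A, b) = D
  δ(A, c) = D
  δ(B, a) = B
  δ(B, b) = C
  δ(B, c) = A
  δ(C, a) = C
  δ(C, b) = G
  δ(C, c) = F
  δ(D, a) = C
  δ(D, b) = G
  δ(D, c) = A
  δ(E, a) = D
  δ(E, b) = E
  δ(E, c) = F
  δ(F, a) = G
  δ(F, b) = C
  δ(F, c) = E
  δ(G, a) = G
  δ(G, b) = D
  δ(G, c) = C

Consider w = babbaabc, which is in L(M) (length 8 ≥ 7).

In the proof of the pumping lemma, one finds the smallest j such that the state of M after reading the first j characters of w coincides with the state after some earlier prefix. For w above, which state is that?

D

Run of M on w = b a b b a a b c:
  step 0: A  (start)
  step 1: D  (read b: A→D)
  step 2: C  (read a: D→C)
  step 3: G  (read b: C→G)
  step 4: D  (read b: G→D)   ← first repeat (D seen earlier)
  step 5: C  (read a: D→C)
  step 6: C  (read a: C→C)
  step 7: G  (read b: C→G)
  step 8: C  (read c: G→C)

The earliest repeat is at step j = 4: M is in D, which it already visited at step i = 1.
With |Q| = 7, pigeonhole forces a state repeat no later than step 7; the substring read between the first and second visits to that state can be pumped.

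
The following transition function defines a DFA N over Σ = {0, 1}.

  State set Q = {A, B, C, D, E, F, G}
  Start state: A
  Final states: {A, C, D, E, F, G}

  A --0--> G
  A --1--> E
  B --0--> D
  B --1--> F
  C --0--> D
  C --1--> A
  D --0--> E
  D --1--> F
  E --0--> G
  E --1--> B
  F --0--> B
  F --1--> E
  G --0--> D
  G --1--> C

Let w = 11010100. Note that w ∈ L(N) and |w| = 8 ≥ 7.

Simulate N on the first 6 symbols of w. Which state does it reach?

F

State sequence: A -1-> E -1-> B -0-> D -1-> F -0-> B -1-> F

After reading 6 characters, N is in state F.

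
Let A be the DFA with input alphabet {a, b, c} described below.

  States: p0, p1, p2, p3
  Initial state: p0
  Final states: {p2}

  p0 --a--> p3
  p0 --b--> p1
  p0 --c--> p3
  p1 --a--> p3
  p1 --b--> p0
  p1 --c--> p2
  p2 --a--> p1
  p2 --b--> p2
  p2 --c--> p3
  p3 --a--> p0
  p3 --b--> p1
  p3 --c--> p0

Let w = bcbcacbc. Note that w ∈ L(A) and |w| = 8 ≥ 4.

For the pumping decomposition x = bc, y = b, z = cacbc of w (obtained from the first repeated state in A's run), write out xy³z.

bcbbbcacbc

xy^3z = bc·b·b·b·cacbc = bcbbbcacbc.
Reading y = b takes A from p2 back to p2, so after x·y·y·y the machine is still in p2, and z then leads to the accepting state p2. Hence bcbbbcacbc ∈ L(A).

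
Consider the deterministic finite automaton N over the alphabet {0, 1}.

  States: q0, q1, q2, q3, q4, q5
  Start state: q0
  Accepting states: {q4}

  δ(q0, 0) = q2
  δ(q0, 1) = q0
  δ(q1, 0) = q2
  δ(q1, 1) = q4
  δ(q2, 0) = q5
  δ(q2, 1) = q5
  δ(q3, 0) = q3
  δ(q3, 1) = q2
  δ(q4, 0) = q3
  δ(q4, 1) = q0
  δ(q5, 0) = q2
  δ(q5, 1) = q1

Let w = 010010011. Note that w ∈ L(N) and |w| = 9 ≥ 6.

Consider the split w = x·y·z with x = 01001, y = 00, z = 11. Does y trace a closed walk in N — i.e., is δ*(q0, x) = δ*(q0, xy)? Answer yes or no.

Run of N on the first 7 characters of w = 0 1 0 0 1 0 0:
  step 0: q0  (start)
  step 1: q2  (read 0: q0→q2)
  step 2: q5  (read 1: q2→q5)
  step 3: q2  (read 0: q5→q2)
  step 4: q5  (read 0: q2→q5)
  step 5: q1  (read 1: q5→q1)
  step 6: q2  (read 0: q1→q2)
  step 7: q5  (read 0: q2→q5)

After x (step 5): q1. After xy (step 7): q5.
They differ (q1 ≠ q5), so y is not a cycle from the state after x; this split is not the one the pumping-lemma construction produces, and pumping y need not keep the string in L(N).

no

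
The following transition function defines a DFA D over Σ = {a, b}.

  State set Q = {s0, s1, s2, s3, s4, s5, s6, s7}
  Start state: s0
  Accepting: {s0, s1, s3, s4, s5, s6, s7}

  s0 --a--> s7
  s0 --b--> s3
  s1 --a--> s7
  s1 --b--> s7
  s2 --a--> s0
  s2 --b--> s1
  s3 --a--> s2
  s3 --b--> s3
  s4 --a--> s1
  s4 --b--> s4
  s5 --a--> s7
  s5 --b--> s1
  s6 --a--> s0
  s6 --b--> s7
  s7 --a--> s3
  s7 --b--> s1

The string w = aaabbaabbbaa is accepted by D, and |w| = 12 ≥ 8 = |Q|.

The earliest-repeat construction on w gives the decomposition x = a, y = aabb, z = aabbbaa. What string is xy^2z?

xy^2z = a·aabb·aabb·aabbbaa = aaabbaabbaabbbaa.
Reading y = aabb takes D from s7 back to s7, so after x·y·y the machine is still in s7, and z then leads to the accepting state s3. Hence aaabbaabbaabbbaa ∈ L(D).

aaabbaabbaabbbaa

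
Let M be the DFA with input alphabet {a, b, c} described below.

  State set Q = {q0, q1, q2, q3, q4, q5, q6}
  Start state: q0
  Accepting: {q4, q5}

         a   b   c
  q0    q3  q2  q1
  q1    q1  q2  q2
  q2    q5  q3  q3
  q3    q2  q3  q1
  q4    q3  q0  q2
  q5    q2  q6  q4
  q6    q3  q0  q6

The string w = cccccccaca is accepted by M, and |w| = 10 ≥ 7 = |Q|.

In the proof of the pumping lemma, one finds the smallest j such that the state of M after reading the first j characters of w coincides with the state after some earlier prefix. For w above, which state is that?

q1

State sequence: q0 -c-> q1 -c-> q2 -c-> q3 -c-> q1 -c-> q2 -c-> q3 -c-> q1 -a-> q1 -c-> q2 -a-> q5
First repeat at step 4: q1 was already visited.

The earliest repeat is at step j = 4: M is in q1, which it already visited at step i = 1.
With |Q| = 7, pigeonhole forces a state repeat no later than step 7; the substring read between the first and second visits to that state can be pumped.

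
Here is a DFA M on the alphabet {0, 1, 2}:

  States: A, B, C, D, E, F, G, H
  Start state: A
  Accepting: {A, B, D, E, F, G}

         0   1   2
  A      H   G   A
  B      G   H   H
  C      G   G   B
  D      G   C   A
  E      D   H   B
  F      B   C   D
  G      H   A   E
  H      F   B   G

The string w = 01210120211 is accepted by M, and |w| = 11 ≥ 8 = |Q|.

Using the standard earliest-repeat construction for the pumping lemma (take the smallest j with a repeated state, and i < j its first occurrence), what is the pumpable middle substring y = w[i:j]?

State sequence: A -0-> H -1-> B -2-> H -1-> B -0-> G -1-> A -2-> A -0-> H -2-> G -1-> A -1-> G
First repeat at step 3: H was already visited.

So i = 1, j = 3, giving x = w[0:1] = 0, y = w[1:3] = 12, z = w[3:11] = 10120211.
Check: |xy| = 3 ≤ 8 and |y| = 2 ≥ 1. Reading y takes M from H back to H, so every xyⁱz is accepted.

12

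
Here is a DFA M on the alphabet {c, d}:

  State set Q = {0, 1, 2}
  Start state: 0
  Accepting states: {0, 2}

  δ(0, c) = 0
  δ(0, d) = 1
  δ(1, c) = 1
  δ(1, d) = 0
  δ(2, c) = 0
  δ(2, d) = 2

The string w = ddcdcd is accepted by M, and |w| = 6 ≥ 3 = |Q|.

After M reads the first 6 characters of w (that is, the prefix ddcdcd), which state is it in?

State sequence: 0 -d-> 1 -d-> 0 -c-> 0 -d-> 1 -c-> 1 -d-> 0

After reading 6 characters, M is in state 0.

0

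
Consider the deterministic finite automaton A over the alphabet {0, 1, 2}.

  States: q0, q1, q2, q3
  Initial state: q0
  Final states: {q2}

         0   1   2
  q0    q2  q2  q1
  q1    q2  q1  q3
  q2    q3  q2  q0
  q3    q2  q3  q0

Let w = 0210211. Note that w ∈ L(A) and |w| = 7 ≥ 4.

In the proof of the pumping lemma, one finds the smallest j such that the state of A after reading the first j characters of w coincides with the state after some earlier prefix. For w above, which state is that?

Run of A on w = 0 2 1 0 2 1 1:
  step 0: q0  (start)
  step 1: q2  (read 0: q0→q2)
  step 2: q0  (read 2: q2→q0)   ← first repeat (q0 seen earlier)
  step 3: q2  (read 1: q0→q2)
  step 4: q3  (read 0: q2→q3)
  step 5: q0  (read 2: q3→q0)
  step 6: q2  (read 1: q0→q2)
  step 7: q2  (read 1: q2→q2)

The earliest repeat is at step j = 2: A is in q0, which it already visited at step i = 0.
Pumping length from the standard proof: p = 4 (the number of states). The repeated state found above gives |xy| = j ≤ 4 and |y| = j − i ≥ 1.

q0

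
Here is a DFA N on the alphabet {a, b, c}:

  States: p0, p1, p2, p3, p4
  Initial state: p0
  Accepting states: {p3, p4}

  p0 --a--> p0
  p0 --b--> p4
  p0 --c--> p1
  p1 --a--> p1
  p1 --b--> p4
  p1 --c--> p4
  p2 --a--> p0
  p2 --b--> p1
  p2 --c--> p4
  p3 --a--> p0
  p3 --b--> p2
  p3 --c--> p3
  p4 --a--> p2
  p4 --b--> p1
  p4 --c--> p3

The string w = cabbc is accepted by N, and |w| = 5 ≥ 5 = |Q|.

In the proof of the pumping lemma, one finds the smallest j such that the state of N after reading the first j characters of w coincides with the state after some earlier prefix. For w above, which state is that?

State sequence: p0 -c-> p1 -a-> p1 -b-> p4 -b-> p1 -c-> p4
First repeat at step 2: p1 was already visited.

The earliest repeat is at step j = 2: N is in p1, which it already visited at step i = 1.

p1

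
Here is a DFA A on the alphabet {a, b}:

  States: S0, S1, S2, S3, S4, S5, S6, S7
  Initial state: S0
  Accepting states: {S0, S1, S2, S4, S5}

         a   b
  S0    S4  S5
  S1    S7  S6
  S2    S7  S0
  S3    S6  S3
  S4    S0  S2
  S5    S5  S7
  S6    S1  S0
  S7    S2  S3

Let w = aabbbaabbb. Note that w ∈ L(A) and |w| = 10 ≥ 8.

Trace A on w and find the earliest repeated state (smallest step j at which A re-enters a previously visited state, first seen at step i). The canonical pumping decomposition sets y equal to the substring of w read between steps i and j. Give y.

Run of A on w = a a b b b a a b b b:
  step 0: S0  (start)
  step 1: S4  (read a: S0→S4)
  step 2: S0  (read a: S4→S0)   ← first repeat (S0 seen earlier)
  step 3: S5  (read b: S0→S5)
  step 4: S7  (read b: S5→S7)
  step 5: S3  (read b: S7→S3)
  step 6: S6  (read a: S3→S6)
  step 7: S1  (read a: S6→S1)
  step 8: S6  (read b: S1→S6)
  step 9: S0  (read b: S6→S0)
  step 10: S5  (read b: S0→S5)

So i = 0, j = 2, giving x = w[0:0] = ε, y = w[0:2] = aa, z = w[2:10] = bbbaabbb.
Check: |xy| = 2 ≤ 8 and |y| = 2 ≥ 1. Reading y takes A from S0 back to S0, so every xyⁱz is accepted.
Pumping length from the standard proof: p = 8 (the number of states). The repeated state found above gives |xy| = j ≤ 8 and |y| = j − i ≥ 1.

aa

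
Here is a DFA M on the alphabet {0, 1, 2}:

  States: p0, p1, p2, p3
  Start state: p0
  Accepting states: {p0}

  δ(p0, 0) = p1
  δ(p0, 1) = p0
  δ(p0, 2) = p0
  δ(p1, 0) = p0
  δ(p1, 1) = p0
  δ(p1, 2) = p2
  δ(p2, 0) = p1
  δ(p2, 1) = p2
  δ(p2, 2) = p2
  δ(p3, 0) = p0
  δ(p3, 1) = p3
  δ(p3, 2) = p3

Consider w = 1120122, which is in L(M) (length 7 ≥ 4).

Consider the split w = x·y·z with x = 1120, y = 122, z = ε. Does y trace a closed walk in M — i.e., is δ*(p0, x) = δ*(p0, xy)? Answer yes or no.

Run of M on the first 7 characters of w = 1 1 2 0 1 2 2:
  step 0: p0  (start)
  step 1: p0  (read 1: p0→p0)
  step 2: p0  (read 1: p0→p0)
  step 3: p0  (read 2: p0→p0)
  step 4: p1  (read 0: p0→p1)
  step 5: p0  (read 1: p1→p0)
  step 6: p0  (read 2: p0→p0)
  step 7: p0  (read 2: p0→p0)

After x (step 4): p1. After xy (step 7): p0.
They differ (p1 ≠ p0), so y is not a cycle from the state after x; this split is not the one the pumping-lemma construction produces, and pumping y need not keep the string in L(M).

no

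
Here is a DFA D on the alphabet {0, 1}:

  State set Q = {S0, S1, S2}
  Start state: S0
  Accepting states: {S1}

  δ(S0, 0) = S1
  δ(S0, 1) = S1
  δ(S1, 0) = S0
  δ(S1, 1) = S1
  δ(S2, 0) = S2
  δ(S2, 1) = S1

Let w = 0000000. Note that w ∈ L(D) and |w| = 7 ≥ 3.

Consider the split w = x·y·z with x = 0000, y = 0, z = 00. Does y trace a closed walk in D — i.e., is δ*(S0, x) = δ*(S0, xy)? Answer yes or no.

Run of D on the first 5 characters of w = 0 0 0 0 0:
  step 0: S0  (start)
  step 1: S1  (read 0: S0→S1)
  step 2: S0  (read 0: S1→S0)
  step 3: S1  (read 0: S0→S1)
  step 4: S0  (read 0: S1→S0)
  step 5: S1  (read 0: S0→S1)

After x (step 4): S0. After xy (step 5): S1.
They differ (S0 ≠ S1), so y is not a cycle from the state after x; this split is not the one the pumping-lemma construction produces, and pumping y need not keep the string in L(D).

no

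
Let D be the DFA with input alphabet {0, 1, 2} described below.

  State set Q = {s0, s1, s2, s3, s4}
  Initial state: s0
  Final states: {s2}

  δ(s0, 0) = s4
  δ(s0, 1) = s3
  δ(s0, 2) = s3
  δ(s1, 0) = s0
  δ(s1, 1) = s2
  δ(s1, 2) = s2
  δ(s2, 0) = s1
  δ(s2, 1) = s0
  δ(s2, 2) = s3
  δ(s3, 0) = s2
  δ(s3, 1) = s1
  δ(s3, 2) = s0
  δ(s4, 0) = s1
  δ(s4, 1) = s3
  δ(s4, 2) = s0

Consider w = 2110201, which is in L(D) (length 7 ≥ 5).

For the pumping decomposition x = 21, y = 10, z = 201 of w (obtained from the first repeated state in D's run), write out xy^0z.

xy⁰z = xz = 21·201 = 21201.
Reading y = 10 takes D from s1 back to s1, so after x the machine is still in s1, and z then leads to the accepting state s2. Hence 21201 ∈ L(D).

21201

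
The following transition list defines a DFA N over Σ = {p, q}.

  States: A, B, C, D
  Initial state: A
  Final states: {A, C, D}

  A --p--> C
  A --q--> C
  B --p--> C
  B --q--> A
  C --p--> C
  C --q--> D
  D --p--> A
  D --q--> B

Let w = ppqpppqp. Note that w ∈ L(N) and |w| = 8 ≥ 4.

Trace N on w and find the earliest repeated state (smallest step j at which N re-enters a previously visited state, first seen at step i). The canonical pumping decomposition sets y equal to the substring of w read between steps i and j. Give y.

State sequence: A -p-> C -p-> C -q-> D -p-> A -p-> C -p-> C -q-> D -p-> A
First repeat at step 2: C was already visited.

So i = 1, j = 2, giving x = w[0:1] = p, y = w[1:2] = p, z = w[2:8] = qpppqp.
Check: |xy| = 2 ≤ 4 and |y| = 1 ≥ 1. Reading y takes N from C back to C, so every xyⁱz is accepted.
The DFA has 4 states, so the proof of the pumping lemma guarantees a repeated state among the first 4+1 visited; the segment between the two visits is the pumpable y.

p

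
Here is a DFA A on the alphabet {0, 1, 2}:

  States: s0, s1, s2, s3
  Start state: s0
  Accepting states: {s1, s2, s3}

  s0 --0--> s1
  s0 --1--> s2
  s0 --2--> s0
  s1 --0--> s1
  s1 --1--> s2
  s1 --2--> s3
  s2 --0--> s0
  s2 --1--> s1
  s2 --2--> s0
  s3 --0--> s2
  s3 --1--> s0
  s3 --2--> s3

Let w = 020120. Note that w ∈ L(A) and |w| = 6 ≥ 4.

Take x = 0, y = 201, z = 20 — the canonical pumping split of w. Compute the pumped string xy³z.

020120120120

xy^3z = 0·201·201·201·20 = 020120120120.
Reading y = 201 takes A from s1 back to s1, so after x·y·y·y the machine is still in s1, and z then leads to the accepting state s2. Hence 020120120120 ∈ L(A).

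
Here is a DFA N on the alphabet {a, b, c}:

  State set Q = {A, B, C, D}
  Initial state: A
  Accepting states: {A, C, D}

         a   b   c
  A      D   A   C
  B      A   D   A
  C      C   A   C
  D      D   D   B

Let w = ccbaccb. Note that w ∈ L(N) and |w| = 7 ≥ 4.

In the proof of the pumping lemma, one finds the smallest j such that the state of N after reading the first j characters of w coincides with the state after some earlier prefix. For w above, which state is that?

C

Run of N on w = c c b a c c b:
  step 0: A  (start)
  step 1: C  (read c: A→C)
  step 2: C  (read c: C→C)   ← first repeat (C seen earlier)
  step 3: A  (read b: C→A)
  step 4: D  (read a: A→D)
  step 5: B  (read c: D→B)
  step 6: A  (read c: B→A)
  step 7: A  (read b: A→A)

The earliest repeat is at step j = 2: N is in C, which it already visited at step i = 1.
Pumping length from the standard proof: p = 4 (the number of states). The repeated state found above gives |xy| = j ≤ 4 and |y| = j − i ≥ 1.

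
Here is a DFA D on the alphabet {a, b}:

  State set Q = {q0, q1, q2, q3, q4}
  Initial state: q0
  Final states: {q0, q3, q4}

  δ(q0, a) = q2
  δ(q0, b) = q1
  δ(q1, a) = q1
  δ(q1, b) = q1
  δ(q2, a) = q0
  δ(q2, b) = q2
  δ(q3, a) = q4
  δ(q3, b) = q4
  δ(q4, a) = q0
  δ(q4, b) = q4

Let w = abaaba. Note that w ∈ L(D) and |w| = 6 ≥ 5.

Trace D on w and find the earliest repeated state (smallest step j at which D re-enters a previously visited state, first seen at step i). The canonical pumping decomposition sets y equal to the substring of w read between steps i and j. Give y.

State sequence: q0 -a-> q2 -b-> q2 -a-> q0 -a-> q2 -b-> q2 -a-> q0
First repeat at step 2: q2 was already visited.

So i = 1, j = 2, giving x = w[0:1] = a, y = w[1:2] = b, z = w[2:6] = aaba.
Check: |xy| = 2 ≤ 5 and |y| = 1 ≥ 1. Reading y takes D from q2 back to q2, so every xyⁱz is accepted.

b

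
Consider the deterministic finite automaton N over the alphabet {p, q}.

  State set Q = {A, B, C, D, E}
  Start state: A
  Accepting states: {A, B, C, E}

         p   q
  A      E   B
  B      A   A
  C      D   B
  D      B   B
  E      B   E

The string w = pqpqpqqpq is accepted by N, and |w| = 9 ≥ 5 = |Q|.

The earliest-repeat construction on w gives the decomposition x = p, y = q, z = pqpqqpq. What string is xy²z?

pqqpqpqqpq

xy^2z = p·q·q·pqpqqpq = pqqpqpqqpq.
Reading y = q takes N from E back to E, so after x·y·y the machine is still in E, and z then leads to the accepting state A. Hence pqqpqpqqpq ∈ L(N).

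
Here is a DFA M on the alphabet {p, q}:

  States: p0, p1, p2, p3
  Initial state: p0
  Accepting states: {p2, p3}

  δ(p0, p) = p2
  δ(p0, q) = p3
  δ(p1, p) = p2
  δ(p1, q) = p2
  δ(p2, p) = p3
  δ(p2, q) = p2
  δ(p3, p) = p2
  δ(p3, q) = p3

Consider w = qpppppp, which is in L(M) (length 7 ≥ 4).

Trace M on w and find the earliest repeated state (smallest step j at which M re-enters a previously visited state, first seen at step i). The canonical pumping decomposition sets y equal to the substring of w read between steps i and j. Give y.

Run of M on w = q p p p p p p:
  step 0: p0  (start)
  step 1: p3  (read q: p0→p3)
  step 2: p2  (read p: p3→p2)
  step 3: p3  (read p: p2→p3)   ← first repeat (p3 seen earlier)
  step 4: p2  (read p: p3→p2)
  step 5: p3  (read p: p2→p3)
  step 6: p2  (read p: p3→p2)
  step 7: p3  (read p: p2→p3)

So i = 1, j = 3, giving x = w[0:1] = q, y = w[1:3] = pp, z = w[3:7] = pppp.
Check: |xy| = 3 ≤ 4 and |y| = 2 ≥ 1. Reading y takes M from p3 back to p3, so every xyⁱz is accepted.
With |Q| = 4, pigeonhole forces a state repeat no later than step 4; the substring read between the first and second visits to that state can be pumped.

pp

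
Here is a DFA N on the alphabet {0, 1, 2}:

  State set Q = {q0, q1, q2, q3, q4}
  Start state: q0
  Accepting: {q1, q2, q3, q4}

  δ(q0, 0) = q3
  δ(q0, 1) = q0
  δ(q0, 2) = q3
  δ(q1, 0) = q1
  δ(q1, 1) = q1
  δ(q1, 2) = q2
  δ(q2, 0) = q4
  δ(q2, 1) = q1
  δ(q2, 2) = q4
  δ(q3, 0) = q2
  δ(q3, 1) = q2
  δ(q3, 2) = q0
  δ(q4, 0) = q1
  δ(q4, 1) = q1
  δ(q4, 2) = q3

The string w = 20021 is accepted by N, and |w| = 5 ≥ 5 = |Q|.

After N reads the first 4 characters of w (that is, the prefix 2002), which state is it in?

q3

State sequence: q0 -2-> q3 -0-> q2 -0-> q4 -2-> q3

After reading 4 characters, N is in state q3.
(This kind of state-tracing is the core of the pumping-lemma construction: with 5 states, pigeonhole forces a repeat within the first 5 steps.)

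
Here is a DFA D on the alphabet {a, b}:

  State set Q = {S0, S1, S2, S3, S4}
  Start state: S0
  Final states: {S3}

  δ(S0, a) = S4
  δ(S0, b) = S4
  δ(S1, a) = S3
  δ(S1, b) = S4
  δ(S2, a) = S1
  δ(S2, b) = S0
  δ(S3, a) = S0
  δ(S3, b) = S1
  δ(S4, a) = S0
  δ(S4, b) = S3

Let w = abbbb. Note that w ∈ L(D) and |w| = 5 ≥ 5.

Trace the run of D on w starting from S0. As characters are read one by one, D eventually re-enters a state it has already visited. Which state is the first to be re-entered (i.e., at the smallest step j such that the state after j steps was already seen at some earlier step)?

S4

Run of D on w = a b b b b:
  step 0: S0  (start)
  step 1: S4  (read a: S0→S4)
  step 2: S3  (read b: S4→S3)
  step 3: S1  (read b: S3→S1)
  step 4: S4  (read b: S1→S4)   ← first repeat (S4 seen earlier)
  step 5: S3  (read b: S4→S3)

The earliest repeat is at step j = 4: D is in S4, which it already visited at step i = 1.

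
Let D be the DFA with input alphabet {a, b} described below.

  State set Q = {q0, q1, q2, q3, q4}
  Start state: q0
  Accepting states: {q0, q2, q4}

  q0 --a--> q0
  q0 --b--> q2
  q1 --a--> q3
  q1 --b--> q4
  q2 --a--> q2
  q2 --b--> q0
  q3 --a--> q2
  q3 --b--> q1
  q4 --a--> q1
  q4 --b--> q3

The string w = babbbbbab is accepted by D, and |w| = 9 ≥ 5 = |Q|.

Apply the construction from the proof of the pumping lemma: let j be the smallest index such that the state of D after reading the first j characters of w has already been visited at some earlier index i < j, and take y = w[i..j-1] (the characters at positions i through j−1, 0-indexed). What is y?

a

State sequence: q0 -b-> q2 -a-> q2 -b-> q0 -b-> q2 -b-> q0 -b-> q2 -b-> q0 -a-> q0 -b-> q2
First repeat at step 2: q2 was already visited.

So i = 1, j = 2, giving x = w[0:1] = b, y = w[1:2] = a, z = w[2:9] = bbbbbab.
Check: |xy| = 2 ≤ 5 and |y| = 1 ≥ 1. Reading y takes D from q2 back to q2, so every xyⁱz is accepted.
With |Q| = 5, pigeonhole forces a state repeat no later than step 5; the substring read between the first and second visits to that state can be pumped.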